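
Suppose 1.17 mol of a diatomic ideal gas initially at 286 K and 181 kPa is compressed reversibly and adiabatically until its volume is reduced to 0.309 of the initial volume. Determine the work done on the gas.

4170 J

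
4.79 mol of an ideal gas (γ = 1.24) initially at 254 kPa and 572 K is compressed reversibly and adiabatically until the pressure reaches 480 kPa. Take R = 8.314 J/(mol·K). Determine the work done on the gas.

12400 J

V₁ = nRT₁/P₁ = 4.79×8.314×572/254 = 89.7 L.
Adiabatic: T₂/T₁ = (P₂/P₁)^((γ−1)/γ) ⇒ T₂ = 572×(1.89)^0.194 = 647 K; V₂ = 53.7 L.
ΔU = nCvΔT = 4.79×34.6×(647−572) = 12400 J.
Q = 0 for an adiabatic process, so W = −ΔU = -12400 J.
Work done on the gas = −W_by = 12400 J.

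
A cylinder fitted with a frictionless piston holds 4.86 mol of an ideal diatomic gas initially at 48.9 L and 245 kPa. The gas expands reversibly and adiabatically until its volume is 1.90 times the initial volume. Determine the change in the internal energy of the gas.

-6780 J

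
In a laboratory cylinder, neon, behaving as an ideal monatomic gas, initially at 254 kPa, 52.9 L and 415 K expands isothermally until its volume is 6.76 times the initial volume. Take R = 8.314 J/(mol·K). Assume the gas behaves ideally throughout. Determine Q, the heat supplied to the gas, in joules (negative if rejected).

25700 J

n = P₁V₁/(RT₁) = 254×52.9/(8.314×415) = 3.89 mol.
Isothermal: T stays 415 K; PV = const ⇒ V₂ = 358 L, P₂ = 37.6 kPa.
ΔU = 0 (ideal gas, T constant).
W = nRT ln(V₂/V₁) = 3.89×8.314×415×ln(6.76) = 25700 J.
Q = ΔU + W = 25700 J.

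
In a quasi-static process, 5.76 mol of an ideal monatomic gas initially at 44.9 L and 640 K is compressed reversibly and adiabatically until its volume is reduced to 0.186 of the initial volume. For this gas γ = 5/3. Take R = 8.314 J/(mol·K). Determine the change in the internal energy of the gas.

P₁ = nRT₁/V₁ = 5.76×8.314×640/44.9 = 683 kPa.
Adiabatic: TV^(γ−1) = const ⇒ T₂ = 640×(5.38)^0.667 = 1960 K; PV^γ = const ⇒ P₂ = 11300 kPa.
For an ideal gas ΔU = nCvΔT with Cv = (3/2)R = 12.5 J/(mol·K).
ΔU = 5.76×12.5×(1960−640) = 95100 J.

95100 J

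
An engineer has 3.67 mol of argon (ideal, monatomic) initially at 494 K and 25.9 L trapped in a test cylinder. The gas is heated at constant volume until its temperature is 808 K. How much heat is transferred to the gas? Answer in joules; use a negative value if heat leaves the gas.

14400 J

P₁ = nRT₁/V₁ = 3.67×8.314×494/25.9 = 582 kPa.
Isochoric: V stays 25.9 L; P/T = const ⇒ T₂ = 808 K, P₂ = 952 kPa.
W = 0 (no volume change).
ΔU = nCvΔT = 3.67×12.5×(808−494) = 14400 J.
Q = ΔU = 14400 J.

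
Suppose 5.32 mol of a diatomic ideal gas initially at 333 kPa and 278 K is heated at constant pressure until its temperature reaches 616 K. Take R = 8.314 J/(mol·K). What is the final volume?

V₁ = nRT₁/P₁ = 5.32×8.314×278/333 = 36.9 L.
Isobaric: P stays 333 kPa; V/T = const ⇒ T₂ = 616 K, V₂ = 81.8 L.

81.8 L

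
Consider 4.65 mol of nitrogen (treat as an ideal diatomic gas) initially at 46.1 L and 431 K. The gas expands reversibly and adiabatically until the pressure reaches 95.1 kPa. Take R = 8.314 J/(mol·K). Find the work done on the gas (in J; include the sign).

-13200 J

P₁ = nRT₁/V₁ = 4.65×8.314×431/46.1 = 361 kPa.
Adiabatic: T₂/T₁ = (P₂/P₁)^((γ−1)/γ) ⇒ T₂ = 431×(0.263)^0.286 = 294 K; V₂ = 120 L.
ΔU = nCvΔT = 4.65×20.8×(294−431) = -13200 J.
Q = 0 for an adiabatic process, so W = −ΔU = 13200 J.
Work done on the gas = −W_by = -13200 J.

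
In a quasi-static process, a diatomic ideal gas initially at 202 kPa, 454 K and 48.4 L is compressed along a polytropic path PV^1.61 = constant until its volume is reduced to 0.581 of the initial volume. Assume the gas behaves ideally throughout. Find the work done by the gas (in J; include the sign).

n = P₁V₁/(RT₁) = 202×48.4/(8.314×454) = 2.59 mol.
Polytropic n=1.61: T₂ = T₁(V₁/V₂)^(n−1) = 454×(1.72)^0.61 = 632 K; P₂ = P₁(V₁/V₂)^n = 484 kPa.
W = (P₁V₁−P₂V₂)/(n−1) = (202×48.4−484×28.1)/0.61 = -6290 J.

-6290 J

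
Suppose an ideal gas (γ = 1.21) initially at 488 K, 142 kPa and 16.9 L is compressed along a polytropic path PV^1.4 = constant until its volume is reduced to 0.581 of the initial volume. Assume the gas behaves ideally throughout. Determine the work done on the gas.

1460 J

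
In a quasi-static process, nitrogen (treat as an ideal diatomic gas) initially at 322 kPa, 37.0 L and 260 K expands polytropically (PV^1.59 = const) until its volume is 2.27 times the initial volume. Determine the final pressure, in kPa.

87.5 kPa

Polytropic n=1.59: T₂ = T₁(V₁/V₂)^(n−1) = 260×(0.441)^0.59 = 160 K; P₂ = P₁(V₁/V₂)^n = 87.5 kPa.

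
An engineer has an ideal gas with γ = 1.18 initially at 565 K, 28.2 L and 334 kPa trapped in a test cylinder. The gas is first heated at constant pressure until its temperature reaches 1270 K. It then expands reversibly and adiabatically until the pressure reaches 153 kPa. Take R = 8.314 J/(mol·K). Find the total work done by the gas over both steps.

25000 J

n = P₁V₁/(RT₁) = 334×28.2/(8.314×565) = 2.01 mol.
Step 1 — Isobaric: P stays 334 kPa; V/T = const ⇒ T₂ = 1270 K, V₂ = 63.4 L.
W = PΔV = 334×(63.4−28.2) kPa·L = 11800 J.
ΔU = nCvΔT = 2.01×46.2×(1270−565) = 65300 J.
Q = ΔU + W = nCpΔT = 77000 J.
State after step 1: P = 334 kPa, V = 63.4 L, T = 1270 K.
Step 2 — Adiabatic: T₂/T₁ = (P₂/P₁)^((γ−1)/γ) ⇒ T₂ = 1270×(0.458)^0.153 = 1130 K; V₂ = 123 L.
ΔU = nCvΔT = 2.01×46.2×(1130−1270) = -13200 J.
Q = 0 for an adiabatic process, so W = −ΔU = 13200 J.
Net over both steps: W = 25000 J, Q = 77000 J, ΔU = 52100 J.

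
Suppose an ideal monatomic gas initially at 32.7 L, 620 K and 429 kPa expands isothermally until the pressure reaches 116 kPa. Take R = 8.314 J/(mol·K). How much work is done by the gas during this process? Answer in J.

n = P₁V₁/(RT₁) = 429×32.7/(8.314×620) = 2.72 mol.
Isothermal: T stays 620 K; PV = const ⇒ V₂ = 121 L, P₂ = 116 kPa.
W = nRT ln(V₂/V₁) = 2.72×8.314×620×ln(3.70) = 18300 J.

18300 J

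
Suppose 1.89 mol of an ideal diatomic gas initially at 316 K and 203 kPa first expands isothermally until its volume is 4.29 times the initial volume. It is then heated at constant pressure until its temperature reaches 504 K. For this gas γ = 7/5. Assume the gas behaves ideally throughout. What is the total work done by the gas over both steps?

10200 J

V₁ = nRT₁/P₁ = 1.89×8.314×316/203 = 24.5 L.
Step 1 — Isothermal: T stays 316 K; PV = const ⇒ V₂ = 105 L, P₂ = 47.3 kPa.
ΔU = 0 (ideal gas, T constant).
W = nRT ln(V₂/V₁) = 1.89×8.314×316×ln(4.29) = 7230 J.
Q = ΔU + W = 7230 J.
State after step 1: P = 47.3 kPa, V = 105 L, T = 316 K.
Step 2 — Isobaric: P stays 47.3 kPa; V/T = const ⇒ T₂ = 504 K, V₂ = 167 L.
W = PΔV = 47.3×(167−105) kPa·L = 2950 J.
ΔU = nCvΔT = 1.89×20.8×(504−316) = 7390 J.
Q = ΔU + W = nCpΔT = 10300 J.
Net over both steps: W = 10200 J, Q = 17600 J, ΔU = 7390 J.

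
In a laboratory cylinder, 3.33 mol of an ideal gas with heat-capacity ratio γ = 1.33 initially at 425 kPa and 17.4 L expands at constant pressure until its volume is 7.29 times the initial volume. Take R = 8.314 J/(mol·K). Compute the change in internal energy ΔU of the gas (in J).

141000 J

T₁ = P₁V₁/(nR) = 425×17.4/(3.33×8.314) = 267 K.
Isobaric: P stays 425 kPa; V/T = const ⇒ T₂ = 1950 K, V₂ = 127 L.
For an ideal gas ΔU = nCvΔT with Cv = R/(γ−1) = 25.2 J/(mol·K).
ΔU = 3.33×25.2×(1950−267) = 141000 J.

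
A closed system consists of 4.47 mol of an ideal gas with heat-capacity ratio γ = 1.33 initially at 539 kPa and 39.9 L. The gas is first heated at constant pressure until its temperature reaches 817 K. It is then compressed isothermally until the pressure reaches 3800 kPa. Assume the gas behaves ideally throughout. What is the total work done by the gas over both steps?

-50400 J

T₁ = P₁V₁/(nR) = 539×39.9/(4.47×8.314) = 579 K.
Step 1 — Isobaric: P stays 539 kPa; V/T = const ⇒ T₂ = 817 K, V₂ = 56.3 L.
W = PΔV = 539×(56.3−39.9) kPa·L = 8860 J.
ΔU = nCvΔT = 4.47×25.2×(817−579) = 26800 J.
Q = ΔU + W = nCpΔT = 35700 J.
State after step 1: P = 539 kPa, V = 56.3 L, T = 817 K.
Step 2 — Isothermal: T stays 817 K; PV = const ⇒ V₂ = 7.99 L, P₂ = 3800 kPa.
ΔU = 0 (ideal gas, T constant).
W = nRT ln(V₂/V₁) = 4.47×8.314×817×ln(0.142) = -59300 J.
Q = ΔU + W = -59300 J.
Net over both steps: W = -50400 J, Q = -23600 J, ΔU = 26800 J.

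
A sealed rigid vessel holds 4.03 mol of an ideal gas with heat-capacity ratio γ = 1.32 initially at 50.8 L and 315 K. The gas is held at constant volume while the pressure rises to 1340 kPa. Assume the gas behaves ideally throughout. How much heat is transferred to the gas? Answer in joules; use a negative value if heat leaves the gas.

P₁ = nRT₁/V₁ = 4.03×8.314×315/50.8 = 208 kPa.
Isochoric: V stays 50.8 L; P/T = const ⇒ T₂ = 2030 K, P₂ = 1340 kPa.
W = 0 (no volume change).
ΔU = nCvΔT = 4.03×26.0×(2030−315) = 180000 J.
Q = ΔU = 180000 J.

180000 J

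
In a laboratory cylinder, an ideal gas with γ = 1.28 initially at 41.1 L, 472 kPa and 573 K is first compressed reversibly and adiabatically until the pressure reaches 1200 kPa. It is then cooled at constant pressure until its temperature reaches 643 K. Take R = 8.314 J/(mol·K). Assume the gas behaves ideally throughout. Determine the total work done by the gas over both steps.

-17700 J

n = P₁V₁/(RT₁) = 472×41.1/(8.314×573) = 4.07 mol.
Step 1 — Adiabatic: T₂/T₁ = (P₂/P₁)^((γ−1)/γ) ⇒ T₂ = 573×(2.54)^0.219 = 703 K; V₂ = 19.8 L.
ΔU = nCvΔT = 4.07×29.7×(703−573) = 15700 J.
Q = 0 for an adiabatic process, so W = −ΔU = -15700 J.
State after step 1: P = 1200 kPa, V = 19.8 L, T = 703 K.
Step 2 — Isobaric: P stays 1200 kPa; V/T = const ⇒ T₂ = 643 K, V₂ = 18.1 L.
W = PΔV = 1200×(18.1−19.8) kPa·L = -2020 J.
ΔU = nCvΔT = 4.07×29.7×(643−703) = -7220 J.
Q = ΔU + W = nCpΔT = -9250 J.
Net over both steps: W = -17700 J, Q = -9250 J, ΔU = 8460 J.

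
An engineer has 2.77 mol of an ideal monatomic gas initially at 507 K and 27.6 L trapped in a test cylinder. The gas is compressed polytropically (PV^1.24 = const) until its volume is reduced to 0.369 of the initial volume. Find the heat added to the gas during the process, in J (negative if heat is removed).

-8420 J

P₁ = nRT₁/V₁ = 2.77×8.314×507/27.6 = 423 kPa.
Polytropic n=1.24: T₂ = T₁(V₁/V₂)^(n−1) = 507×(2.71)^0.24 = 644 K; P₂ = P₁(V₁/V₂)^n = 1460 kPa.
W = (P₁V₁−P₂V₂)/(n−1) = (423×27.6−1460×10.2)/0.24 = -13200 J.
ΔU = nCvΔT = 2.77×12.5×(644−507) = 4730 J.
Q = ΔU + W = -8420 J.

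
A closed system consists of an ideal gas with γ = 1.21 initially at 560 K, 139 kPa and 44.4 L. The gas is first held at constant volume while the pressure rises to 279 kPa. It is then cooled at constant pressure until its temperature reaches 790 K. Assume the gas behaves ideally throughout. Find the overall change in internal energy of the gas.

n = P₁V₁/(RT₁) = 139×44.4/(8.314×560) = 1.33 mol.
Step 1 — Isochoric: V stays 44.4 L; P/T = const ⇒ T₂ = 1120 K, P₂ = 279 kPa.
W = 0 (no volume change).
ΔU = nCvΔT = 1.33×39.6×(1120−560) = 29600 J.
Q = ΔU = 29600 J.
State after step 1: P = 279 kPa, V = 44.4 L, T = 1120 K.
Step 2 — Isobaric: P stays 279 kPa; V/T = const ⇒ T₂ = 790 K, V₂ = 31.2 L.
W = PΔV = 279×(31.2−44.4) kPa·L = -3680 J.
ΔU = nCvΔT = 1.33×39.6×(790−1120) = -17500 J.
Q = ΔU + W = nCpΔT = -21200 J.
Net over both steps: W = -3680 J, Q = 8390 J, ΔU = 12100 J.

12100 J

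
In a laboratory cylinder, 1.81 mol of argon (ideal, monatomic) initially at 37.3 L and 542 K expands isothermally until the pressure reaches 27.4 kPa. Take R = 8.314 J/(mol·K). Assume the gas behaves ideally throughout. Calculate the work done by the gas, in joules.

16900 J

P₁ = nRT₁/V₁ = 1.81×8.314×542/37.3 = 219 kPa.
Isothermal: T stays 542 K; PV = const ⇒ V₂ = 298 L, P₂ = 27.4 kPa.
W = nRT ln(V₂/V₁) = 1.81×8.314×542×ln(7.98) = 16900 J.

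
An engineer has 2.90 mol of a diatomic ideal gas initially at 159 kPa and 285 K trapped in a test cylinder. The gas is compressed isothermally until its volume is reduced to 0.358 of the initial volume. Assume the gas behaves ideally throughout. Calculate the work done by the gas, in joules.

-7060 J

V₁ = nRT₁/P₁ = 2.90×8.314×285/159 = 43.2 L.
Isothermal: T stays 285 K; PV = const ⇒ V₂ = 15.5 L, P₂ = 444 kPa.
W = nRT ln(V₂/V₁) = 2.90×8.314×285×ln(0.358) = -7060 J.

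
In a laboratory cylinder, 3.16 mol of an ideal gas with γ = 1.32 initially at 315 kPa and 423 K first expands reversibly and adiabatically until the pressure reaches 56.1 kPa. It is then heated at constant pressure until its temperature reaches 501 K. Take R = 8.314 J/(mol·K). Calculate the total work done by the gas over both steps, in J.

V₁ = nRT₁/P₁ = 3.16×8.314×423/315 = 35.3 L.
Step 1 — Adiabatic: T₂/T₁ = (P₂/P₁)^((γ−1)/γ) ⇒ T₂ = 423×(0.178)^0.242 = 278 K; V₂ = 130 L.
ΔU = nCvΔT = 3.16×26.0×(278−423) = -11900 J.
Q = 0 for an adiabatic process, so W = −ΔU = 11900 J.
State after step 1: P = 56.1 kPa, V = 130 L, T = 278 K.
Step 2 — Isobaric: P stays 56.1 kPa; V/T = const ⇒ T₂ = 501 K, V₂ = 235 L.
W = PΔV = 56.1×(235−130) kPa·L = 5850 J.
ΔU = nCvΔT = 3.16×26.0×(501−278) = 18300 J.
Q = ΔU + W = nCpΔT = 24100 J.
Net over both steps: W = 17700 J, Q = 24100 J, ΔU = 6400 J.

17700 J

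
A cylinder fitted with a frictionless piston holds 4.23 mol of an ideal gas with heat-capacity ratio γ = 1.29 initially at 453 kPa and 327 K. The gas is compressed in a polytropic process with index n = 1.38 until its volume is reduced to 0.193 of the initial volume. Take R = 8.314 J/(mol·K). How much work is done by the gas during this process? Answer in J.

-26300 J

V₁ = nRT₁/P₁ = 4.23×8.314×327/453 = 25.4 L.
Polytropic n=1.38: T₂ = T₁(V₁/V₂)^(n−1) = 327×(5.18)^0.38 = 611 K; P₂ = P₁(V₁/V₂)^n = 4390 kPa.
W = (P₁V₁−P₂V₂)/(n−1) = (453×25.4−4390×4.90)/0.38 = -26300 J.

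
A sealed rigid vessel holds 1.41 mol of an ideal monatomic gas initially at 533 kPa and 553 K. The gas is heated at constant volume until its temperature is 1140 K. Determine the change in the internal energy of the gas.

V₁ = nRT₁/P₁ = 1.41×8.314×553/533 = 12.2 L.
Isochoric: V stays 12.2 L; P/T = const ⇒ T₂ = 1140 K, P₂ = 1100 kPa.
For an ideal gas ΔU = nCvΔT with Cv = (3/2)R = 12.5 J/(mol·K).
ΔU = 1.41×12.5×(1140−553) = 10300 J.

10300 J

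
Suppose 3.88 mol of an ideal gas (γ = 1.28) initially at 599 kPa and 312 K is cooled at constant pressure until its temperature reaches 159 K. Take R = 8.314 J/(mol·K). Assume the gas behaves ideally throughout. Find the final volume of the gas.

8.56 L

V₁ = nRT₁/P₁ = 3.88×8.314×312/599 = 16.8 L.
Isobaric: P stays 599 kPa; V/T = const ⇒ T₂ = 159 K, V₂ = 8.56 L.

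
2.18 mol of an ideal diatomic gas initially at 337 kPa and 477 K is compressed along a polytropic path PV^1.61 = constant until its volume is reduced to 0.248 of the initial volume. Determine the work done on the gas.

19000 J

V₁ = nRT₁/P₁ = 2.18×8.314×477/337 = 25.7 L.
Polytropic n=1.61: T₂ = T₁(V₁/V₂)^(n−1) = 477×(4.03)^0.61 = 1120 K; P₂ = P₁(V₁/V₂)^n = 3180 kPa.
W = (P₁V₁−P₂V₂)/(n−1) = (337×25.7−3180×6.36)/0.61 = -19000 J.
Work done on the gas = −W_by = 19000 J.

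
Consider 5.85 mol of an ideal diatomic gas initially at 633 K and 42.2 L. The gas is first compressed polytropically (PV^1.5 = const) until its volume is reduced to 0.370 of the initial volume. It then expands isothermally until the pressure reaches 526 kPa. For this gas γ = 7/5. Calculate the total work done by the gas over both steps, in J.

P₁ = nRT₁/V₁ = 5.85×8.314×633/42.2 = 730 kPa.
Step 1 — Polytropic n=1.5: T₂ = T₁(V₁/V₂)^(n−1) = 633×(2.70)^0.50 = 1040 K; P₂ = P₁(V₁/V₂)^n = 3240 kPa.
W = (P₁V₁−P₂V₂)/(n−1) = (730×42.2−3240×15.6)/0.50 = -39700 J.
ΔU = nCvΔT = 5.85×20.8×(1040−633) = 49600 J.
Q = ΔU + W = 9910 J.
State after step 1: P = 3240 kPa, V = 15.6 L, T = 1040 K.
Step 2 — Isothermal: T stays 1040 K; PV = const ⇒ V₂ = 96.2 L, P₂ = 526 kPa.
ΔU = 0 (ideal gas, T constant).
W = nRT ln(V₂/V₁) = 5.85×8.314×1040×ln(6.16) = 92000 J.
Q = ΔU + W = 92000 J.
Net over both steps: W = 52400 J, Q = 102000 J, ΔU = 49600 J.

52400 J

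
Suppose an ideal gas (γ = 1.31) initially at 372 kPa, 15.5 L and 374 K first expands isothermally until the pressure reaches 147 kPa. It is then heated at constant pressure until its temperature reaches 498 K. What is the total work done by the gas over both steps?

n = P₁V₁/(RT₁) = 372×15.5/(8.314×374) = 1.85 mol.
Step 1 — Isothermal: T stays 374 K; PV = const ⇒ V₂ = 39.2 L, P₂ = 147 kPa.
ΔU = 0 (ideal gas, T constant).
W = nRT ln(V₂/V₁) = 1.85×8.314×374×ln(2.53) = 5350 J.
Q = ΔU + W = 5350 J.
State after step 1: P = 147 kPa, V = 39.2 L, T = 374 K.
Step 2 — Isobaric: P stays 147 kPa; V/T = const ⇒ T₂ = 498 K, V₂ = 52.2 L.
W = PΔV = 147×(52.2−39.2) kPa·L = 1910 J.
ΔU = nCvΔT = 1.85×26.8×(498−374) = 6170 J.
Q = ΔU + W = nCpΔT = 8080 J.
Net over both steps: W = 7270 J, Q = 13400 J, ΔU = 6170 J.

7270 J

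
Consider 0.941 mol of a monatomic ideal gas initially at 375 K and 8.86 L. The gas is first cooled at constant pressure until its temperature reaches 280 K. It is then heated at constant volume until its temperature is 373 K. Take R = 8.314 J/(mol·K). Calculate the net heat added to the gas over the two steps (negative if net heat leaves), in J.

P₁ = nRT₁/V₁ = 0.941×8.314×375/8.86 = 331 kPa.
Step 1 — Isobaric: P stays 331 kPa; V/T = const ⇒ T₂ = 280 K, V₂ = 6.62 L.
W = PΔV = 331×(6.62−8.86) kPa·L = -743 J.
ΔU = nCvΔT = 0.941×12.5×(280−375) = -1110 J.
Q = ΔU + W = nCpΔT = -1860 J.
State after step 1: P = 331 kPa, V = 6.62 L, T = 280 K.
Step 2 — Isochoric: V stays 6.62 L; P/T = const ⇒ T₂ = 373 K, P₂ = 441 kPa.
W = 0 (no volume change).
ΔU = nCvΔT = 0.941×12.5×(373−280) = 1090 J.
Q = ΔU = 1090 J.
Net over both steps: W = -743 J, Q = -767 J, ΔU = -23.5 J.

-767 J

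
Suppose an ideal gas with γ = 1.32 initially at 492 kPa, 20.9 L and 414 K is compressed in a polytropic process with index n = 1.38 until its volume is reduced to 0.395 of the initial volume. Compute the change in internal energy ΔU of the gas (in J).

13600 J

n = P₁V₁/(RT₁) = 492×20.9/(8.314×414) = 2.99 mol.
Polytropic n=1.38: T₂ = T₁(V₁/V₂)^(n−1) = 414×(2.53)^0.38 = 589 K; P₂ = P₁(V₁/V₂)^n = 1770 kPa.
For an ideal gas ΔU = nCvΔT with Cv = R/(γ−1) = 26.0 J/(mol·K).
ΔU = 2.99×26.0×(589−414) = 13600 J.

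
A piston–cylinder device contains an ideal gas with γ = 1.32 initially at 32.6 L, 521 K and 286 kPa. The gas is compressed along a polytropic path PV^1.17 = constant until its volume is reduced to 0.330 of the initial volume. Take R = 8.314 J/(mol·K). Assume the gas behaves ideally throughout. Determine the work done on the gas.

11400 J

n = P₁V₁/(RT₁) = 286×32.6/(8.314×521) = 2.15 mol.
Polytropic n=1.17: T₂ = T₁(V₁/V₂)^(n−1) = 521×(3.03)^0.17 = 629 K; P₂ = P₁(V₁/V₂)^n = 1050 kPa.
W = (P₁V₁−P₂V₂)/(n−1) = (286×32.6−1050×10.8)/0.17 = -11400 J.
Work done on the gas = −W_by = 11400 J.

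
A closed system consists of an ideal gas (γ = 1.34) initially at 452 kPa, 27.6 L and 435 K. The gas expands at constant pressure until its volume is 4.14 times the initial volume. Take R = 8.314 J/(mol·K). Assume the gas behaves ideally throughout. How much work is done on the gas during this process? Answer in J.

-39200 J

n = P₁V₁/(RT₁) = 452×27.6/(8.314×435) = 3.45 mol.
Isobaric: P stays 452 kPa; V/T = const ⇒ T₂ = 1800 K, V₂ = 114 L.
W = PΔV = 452×(114−27.6) kPa·L = 39200 J.
Work done on the gas = −W_by = -39200 J.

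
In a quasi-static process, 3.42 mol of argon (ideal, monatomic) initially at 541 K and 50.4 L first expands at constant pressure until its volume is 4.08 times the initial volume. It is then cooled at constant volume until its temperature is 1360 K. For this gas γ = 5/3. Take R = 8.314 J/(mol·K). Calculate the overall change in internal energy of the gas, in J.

P₁ = nRT₁/V₁ = 3.42×8.314×541/50.4 = 305 kPa.
Step 1 — Isobaric: P stays 305 kPa; V/T = const ⇒ T₂ = 2210 K, V₂ = 206 L.
W = PΔV = 305×(206−50.4) kPa·L = 47400 J.
ΔU = nCvΔT = 3.42×12.5×(2210−541) = 71100 J.
Q = ΔU + W = nCpΔT = 118000 J.
State after step 1: P = 305 kPa, V = 206 L, T = 2210 K.
Step 2 — Isochoric: V stays 206 L; P/T = const ⇒ T₂ = 1360 K, P₂ = 188 kPa.
W = 0 (no volume change).
ΔU = nCvΔT = 3.42×12.5×(1360−2210) = -36100 J.
Q = ΔU = -36100 J.
Net over both steps: W = 47400 J, Q = 82300 J, ΔU = 34900 J.

34900 J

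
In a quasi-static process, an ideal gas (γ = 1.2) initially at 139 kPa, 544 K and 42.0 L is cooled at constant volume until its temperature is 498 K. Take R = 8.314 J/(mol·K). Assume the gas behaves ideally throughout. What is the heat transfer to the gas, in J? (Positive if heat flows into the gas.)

-2470 J

n = P₁V₁/(RT₁) = 139×42.0/(8.314×544) = 1.29 mol.
Isochoric: V stays 42.0 L; P/T = const ⇒ T₂ = 498 K, P₂ = 127 kPa.
W = 0 (no volume change).
ΔU = nCvΔT = 1.29×41.6×(498−544) = -2470 J.
Q = ΔU = -2470 J.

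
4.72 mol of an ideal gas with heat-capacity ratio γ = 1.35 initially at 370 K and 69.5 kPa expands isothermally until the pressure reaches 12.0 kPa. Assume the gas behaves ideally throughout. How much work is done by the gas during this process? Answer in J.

V₁ = nRT₁/P₁ = 4.72×8.314×370/69.5 = 209 L.
Isothermal: T stays 370 K; PV = const ⇒ V₂ = 1210 L, P₂ = 12.0 kPa.
W = nRT ln(V₂/V₁) = 4.72×8.314×370×ln(5.79) = 25500 J.

25500 J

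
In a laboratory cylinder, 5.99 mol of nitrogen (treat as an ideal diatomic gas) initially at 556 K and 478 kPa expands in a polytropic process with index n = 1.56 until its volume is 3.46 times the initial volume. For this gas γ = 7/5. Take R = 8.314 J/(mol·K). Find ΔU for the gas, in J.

V₁ = nRT₁/P₁ = 5.99×8.314×556/478 = 57.9 L.
Polytropic n=1.56: T₂ = T₁(V₁/V₂)^(n−1) = 556×(0.289)^0.56 = 277 K; P₂ = P₁(V₁/V₂)^n = 68.9 kPa.
For an ideal gas ΔU = nCvΔT with Cv = (5/2)R = 20.8 J/(mol·K).
ΔU = 5.99×20.8×(277−556) = -34700 J.

-34700 J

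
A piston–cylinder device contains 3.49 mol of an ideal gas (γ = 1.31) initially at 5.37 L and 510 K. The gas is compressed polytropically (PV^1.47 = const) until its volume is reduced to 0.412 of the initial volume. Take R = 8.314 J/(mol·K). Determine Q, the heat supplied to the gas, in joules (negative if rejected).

8400 J

P₁ = nRT₁/V₁ = 3.49×8.314×510/5.37 = 2760 kPa.
Polytropic n=1.47: T₂ = T₁(V₁/V₂)^(n−1) = 510×(2.43)^0.47 = 774 K; P₂ = P₁(V₁/V₂)^n = 10100 kPa.
W = (P₁V₁−P₂V₂)/(n−1) = (2760×5.37−10100×2.21)/0.47 = -16300 J.
ΔU = nCvΔT = 3.49×26.8×(774−510) = 24700 J.
Q = ΔU + W = 8400 J.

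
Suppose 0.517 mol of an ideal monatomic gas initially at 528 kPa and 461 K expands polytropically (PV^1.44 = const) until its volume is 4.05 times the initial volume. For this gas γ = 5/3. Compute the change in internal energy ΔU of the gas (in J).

V₁ = nRT₁/P₁ = 0.517×8.314×461/528 = 3.75 L.
Polytropic n=1.44: T₂ = T₁(V₁/V₂)^(n−1) = 461×(0.247)^0.44 = 249 K; P₂ = P₁(V₁/V₂)^n = 70.5 kPa.
For an ideal gas ΔU = nCvΔT with Cv = (3/2)R = 12.5 J/(mol·K).
ΔU = 0.517×12.5×(249−461) = -1370 J.

-1370 J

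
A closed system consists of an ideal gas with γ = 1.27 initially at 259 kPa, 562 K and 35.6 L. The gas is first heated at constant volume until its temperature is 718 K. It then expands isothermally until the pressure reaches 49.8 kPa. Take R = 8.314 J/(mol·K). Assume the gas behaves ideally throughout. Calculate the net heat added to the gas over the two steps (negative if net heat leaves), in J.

31800 J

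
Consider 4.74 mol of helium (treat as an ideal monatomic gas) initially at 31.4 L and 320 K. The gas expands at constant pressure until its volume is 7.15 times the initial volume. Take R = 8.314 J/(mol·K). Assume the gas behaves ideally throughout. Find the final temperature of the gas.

P₁ = nRT₁/V₁ = 4.74×8.314×320/31.4 = 402 kPa.
Isobaric: P stays 402 kPa; V/T = const ⇒ T₂ = 2290 K, V₂ = 225 L.

2290 K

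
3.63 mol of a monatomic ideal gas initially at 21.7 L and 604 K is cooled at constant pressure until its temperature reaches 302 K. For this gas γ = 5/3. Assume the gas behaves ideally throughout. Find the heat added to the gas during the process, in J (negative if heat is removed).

P₁ = nRT₁/V₁ = 3.63×8.314×604/21.7 = 840 kPa.
Isobaric: P stays 840 kPa; V/T = const ⇒ T₂ = 302 K, V₂ = 10.8 L.
W = PΔV = 840×(10.8−21.7) kPa·L = -9110 J.
ΔU = nCvΔT = 3.63×12.5×(302−604) = -13700 J.
Q = ΔU + W = nCpΔT = -22800 J.

-22800 J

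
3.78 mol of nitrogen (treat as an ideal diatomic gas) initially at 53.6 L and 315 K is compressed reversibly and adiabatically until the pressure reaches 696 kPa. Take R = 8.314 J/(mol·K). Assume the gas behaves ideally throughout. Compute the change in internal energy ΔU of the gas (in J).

11400 J

P₁ = nRT₁/V₁ = 3.78×8.314×315/53.6 = 185 kPa.
Adiabatic: T₂/T₁ = (P₂/P₁)^((γ−1)/γ) ⇒ T₂ = 315×(3.77)^0.286 = 460 K; V₂ = 20.8 L.
For an ideal gas ΔU = nCvΔT with Cv = (5/2)R = 20.8 J/(mol·K).
ΔU = 3.78×20.8×(460−315) = 11400 J.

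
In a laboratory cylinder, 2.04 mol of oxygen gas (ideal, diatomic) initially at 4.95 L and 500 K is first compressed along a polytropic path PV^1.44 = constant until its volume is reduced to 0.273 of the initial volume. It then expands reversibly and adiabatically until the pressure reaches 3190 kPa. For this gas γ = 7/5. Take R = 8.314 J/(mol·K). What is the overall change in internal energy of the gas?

5080 J

P₁ = nRT₁/V₁ = 2.04×8.314×500/4.95 = 1710 kPa.
Step 1 — Polytropic n=1.44: T₂ = T₁(V₁/V₂)^(n−1) = 500×(3.66)^0.44 = 885 K; P₂ = P₁(V₁/V₂)^n = 11100 kPa.
W = (P₁V₁−P₂V₂)/(n−1) = (1710×4.95−11100×1.35)/0.44 = -14800 J.
ΔU = nCvΔT = 2.04×20.8×(885−500) = 16300 J.
Q = ΔU + W = 1480 J.
State after step 1: P = 11100 kPa, V = 1.35 L, T = 885 K.
Step 2 — Adiabatic: T₂/T₁ = (P₂/P₁)^((γ−1)/γ) ⇒ T₂ = 885×(0.287)^0.286 = 620 K; V₂ = 3.30 L.
ΔU = nCvΔT = 2.04×20.8×(620−885) = -11300 J.
Q = 0 for an adiabatic process, so W = −ΔU = 11300 J.
Net over both steps: W = -3590 J, Q = 1480 J, ΔU = 5080 J.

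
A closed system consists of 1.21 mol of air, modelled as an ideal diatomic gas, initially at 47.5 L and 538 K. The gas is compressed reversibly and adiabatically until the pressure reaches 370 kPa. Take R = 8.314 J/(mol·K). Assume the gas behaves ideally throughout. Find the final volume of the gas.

P₁ = nRT₁/V₁ = 1.21×8.314×538/47.5 = 114 kPa.
Adiabatic: T₂/T₁ = (P₂/P₁)^((γ−1)/γ) ⇒ T₂ = 538×(3.25)^0.286 = 753 K; V₂ = 20.5 L.

20.5 L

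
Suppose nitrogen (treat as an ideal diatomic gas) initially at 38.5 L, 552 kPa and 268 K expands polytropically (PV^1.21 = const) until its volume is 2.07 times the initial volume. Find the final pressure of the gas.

229 kPa

Polytropic n=1.21: T₂ = T₁(V₁/V₂)^(n−1) = 268×(0.483)^0.21 = 230 K; P₂ = P₁(V₁/V₂)^n = 229 kPa.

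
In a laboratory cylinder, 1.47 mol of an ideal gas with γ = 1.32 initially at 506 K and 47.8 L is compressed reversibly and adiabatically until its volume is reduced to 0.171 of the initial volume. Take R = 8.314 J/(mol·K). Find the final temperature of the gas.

890 K

P₁ = nRT₁/V₁ = 1.47×8.314×506/47.8 = 129 kPa.
Adiabatic: TV^(γ−1) = const ⇒ T₂ = 506×(5.85)^0.320 = 890 K; PV^γ = const ⇒ P₂ = 1330 kPa.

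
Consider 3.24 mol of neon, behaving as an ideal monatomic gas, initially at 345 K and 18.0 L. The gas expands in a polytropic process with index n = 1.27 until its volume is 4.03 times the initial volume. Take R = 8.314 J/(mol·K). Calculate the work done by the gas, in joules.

P₁ = nRT₁/V₁ = 3.24×8.314×345/18.0 = 516 kPa.
Polytropic n=1.27: T₂ = T₁(V₁/V₂)^(n−1) = 345×(0.248)^0.27 = 237 K; P₂ = P₁(V₁/V₂)^n = 87.9 kPa.
W = (P₁V₁−P₂V₂)/(n−1) = (516×18.0−87.9×72.5)/0.27 = 10800 J.

10800 J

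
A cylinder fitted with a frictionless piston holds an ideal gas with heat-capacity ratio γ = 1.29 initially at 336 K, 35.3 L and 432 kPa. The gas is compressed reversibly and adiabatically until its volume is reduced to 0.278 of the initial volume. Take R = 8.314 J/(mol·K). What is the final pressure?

2250 kPa

Adiabatic: TV^(γ−1) = const ⇒ T₂ = 336×(3.60)^0.290 = 487 K; PV^γ = const ⇒ P₂ = 2250 kPa.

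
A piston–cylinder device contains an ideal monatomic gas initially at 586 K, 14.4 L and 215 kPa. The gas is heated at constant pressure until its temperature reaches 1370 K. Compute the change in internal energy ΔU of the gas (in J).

n = P₁V₁/(RT₁) = 215×14.4/(8.314×586) = 0.635 mol.
Isobaric: P stays 215 kPa; V/T = const ⇒ T₂ = 1370 K, V₂ = 33.7 L.
For an ideal gas ΔU = nCvΔT with Cv = (3/2)R = 12.5 J/(mol·K).
ΔU = 0.635×12.5×(1370−586) = 6210 J.

6210 J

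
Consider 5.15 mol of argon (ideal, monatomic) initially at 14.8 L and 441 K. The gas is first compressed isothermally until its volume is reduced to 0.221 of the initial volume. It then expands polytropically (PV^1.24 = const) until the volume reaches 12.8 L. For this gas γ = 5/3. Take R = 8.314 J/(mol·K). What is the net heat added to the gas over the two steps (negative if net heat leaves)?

P₁ = nRT₁/V₁ = 5.15×8.314×441/14.8 = 1280 kPa.
Step 1 — Isothermal: T stays 441 K; PV = const ⇒ V₂ = 3.27 L, P₂ = 5770 kPa.
ΔU = 0 (ideal gas, T constant).
W = nRT ln(V₂/V₁) = 5.15×8.314×441×ln(0.221) = -28500 J.
Q = ΔU + W = -28500 J.
State after step 1: P = 5770 kPa, V = 3.27 L, T = 441 K.
Step 2 — Polytropic n=1.24: T₂ = T₁(V₁/V₂)^(n−1) = 441×(0.256)^0.24 = 318 K; P₂ = P₁(V₁/V₂)^n = 1060 kPa.
W = (P₁V₁−P₂V₂)/(n−1) = (5770×3.27−1060×12.8)/0.24 = 22000 J.
ΔU = nCvΔT = 5.15×12.5×(318−441) = -7910 J.
Q = ΔU + W = 14100 J.
Net over both steps: W = -6530 J, Q = -14400 J, ΔU = -7910 J.

-14400 J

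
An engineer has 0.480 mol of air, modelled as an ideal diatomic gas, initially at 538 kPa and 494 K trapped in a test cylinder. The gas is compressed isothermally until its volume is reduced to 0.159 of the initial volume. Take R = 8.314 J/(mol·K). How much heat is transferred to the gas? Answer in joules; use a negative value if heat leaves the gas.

-3630 J

V₁ = nRT₁/P₁ = 0.480×8.314×494/538 = 3.66 L.
Isothermal: T stays 494 K; PV = const ⇒ V₂ = 0.583 L, P₂ = 3380 kPa.
ΔU = 0 (ideal gas, T constant).
W = nRT ln(V₂/V₁) = 0.480×8.314×494×ln(0.159) = -3630 J.
Q = ΔU + W = -3630 J.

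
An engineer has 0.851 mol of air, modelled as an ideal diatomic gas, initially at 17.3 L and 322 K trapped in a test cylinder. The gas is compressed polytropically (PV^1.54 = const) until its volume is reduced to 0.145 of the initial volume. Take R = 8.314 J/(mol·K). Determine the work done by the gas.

P₁ = nRT₁/V₁ = 0.851×8.314×322/17.3 = 132 kPa.
Polytropic n=1.54: T₂ = T₁(V₁/V₂)^(n−1) = 322×(6.90)^0.54 = 914 K; P₂ = P₁(V₁/V₂)^n = 2580 kPa.
W = (P₁V₁−P₂V₂)/(n−1) = (132×17.3−2580×2.51)/0.54 = -7750 J.

-7750 J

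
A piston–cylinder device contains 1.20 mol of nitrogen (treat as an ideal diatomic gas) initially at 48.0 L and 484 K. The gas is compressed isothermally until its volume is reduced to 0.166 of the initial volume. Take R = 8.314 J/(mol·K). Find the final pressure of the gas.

P₁ = nRT₁/V₁ = 1.20×8.314×484/48.0 = 101 kPa.
Isothermal: T stays 484 K; PV = const ⇒ V₂ = 7.97 L, P₂ = 606 kPa.

606 kPa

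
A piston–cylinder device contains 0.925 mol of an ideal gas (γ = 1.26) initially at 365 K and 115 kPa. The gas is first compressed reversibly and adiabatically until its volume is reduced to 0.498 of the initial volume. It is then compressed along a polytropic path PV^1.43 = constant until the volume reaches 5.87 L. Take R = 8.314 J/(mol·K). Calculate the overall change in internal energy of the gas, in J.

V₁ = nRT₁/P₁ = 0.925×8.314×365/115 = 24.4 L.
Step 1 — Adiabatic: TV^(γ−1) = const ⇒ T₂ = 365×(2.01)^0.260 = 438 K; PV^γ = const ⇒ P₂ = 277 kPa.
ΔU = nCvΔT = 0.925×32.0×(438−365) = 2150 J.
Q = 0 for an adiabatic process, so W = −ΔU = -2150 J.
State after step 1: P = 277 kPa, V = 12.2 L, T = 438 K.
Step 2 — Polytropic n=1.43: T₂ = T₁(V₁/V₂)^(n−1) = 438×(2.07)^0.43 = 598 K; P₂ = P₁(V₁/V₂)^n = 784 kPa.
W = (P₁V₁−P₂V₂)/(n−1) = (277×12.2−784×5.87)/0.43 = -2880 J.
ΔU = nCvΔT = 0.925×32.0×(598−438) = 4760 J.
Q = ΔU + W = 1880 J.
Net over both steps: W = -5020 J, Q = 1880 J, ΔU = 6900 J.

6900 J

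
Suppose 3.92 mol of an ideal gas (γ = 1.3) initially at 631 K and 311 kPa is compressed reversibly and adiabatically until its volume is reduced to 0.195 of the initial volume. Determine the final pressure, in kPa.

2600 kPa

V₁ = nRT₁/P₁ = 3.92×8.314×631/311 = 66.1 L.
Adiabatic: TV^(γ−1) = const ⇒ T₂ = 631×(5.13)^0.300 = 1030 K; PV^γ = const ⇒ P₂ = 2600 kPa.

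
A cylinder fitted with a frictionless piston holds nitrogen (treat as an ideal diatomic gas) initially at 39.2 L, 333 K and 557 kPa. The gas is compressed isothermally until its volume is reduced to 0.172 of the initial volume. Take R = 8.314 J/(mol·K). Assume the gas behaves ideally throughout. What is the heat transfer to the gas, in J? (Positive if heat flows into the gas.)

n = P₁V₁/(RT₁) = 557×39.2/(8.314×333) = 7.89 mol.
Isothermal: T stays 333 K; PV = const ⇒ V₂ = 6.74 L, P₂ = 3240 kPa.
ΔU = 0 (ideal gas, T constant).
W = nRT ln(V₂/V₁) = 7.89×8.314×333×ln(0.172) = -38400 J.
Q = ΔU + W = -38400 J.

-38400 J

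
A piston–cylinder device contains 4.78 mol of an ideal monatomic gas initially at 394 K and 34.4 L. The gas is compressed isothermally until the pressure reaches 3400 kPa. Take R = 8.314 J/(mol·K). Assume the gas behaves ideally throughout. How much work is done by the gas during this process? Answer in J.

-31500 J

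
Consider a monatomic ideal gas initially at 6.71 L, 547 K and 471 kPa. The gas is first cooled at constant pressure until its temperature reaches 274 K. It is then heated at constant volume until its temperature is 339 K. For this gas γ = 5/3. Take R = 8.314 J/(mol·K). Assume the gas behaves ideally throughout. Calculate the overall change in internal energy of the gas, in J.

-1800 J

n = P₁V₁/(RT₁) = 471×6.71/(8.314×547) = 0.695 mol.
Step 1 — Isobaric: P stays 471 kPa; V/T = const ⇒ T₂ = 274 K, V₂ = 3.36 L.
W = PΔV = 471×(3.36−6.71) kPa·L = -1580 J.
ΔU = nCvΔT = 0.695×12.5×(274−547) = -2370 J.
Q = ΔU + W = nCpΔT = -3940 J.
State after step 1: P = 471 kPa, V = 3.36 L, T = 274 K.
Step 2 — Isochoric: V stays 3.36 L; P/T = const ⇒ T₂ = 339 K, P₂ = 583 kPa.
W = 0 (no volume change).
ΔU = nCvΔT = 0.695×12.5×(339−274) = 563 J.
Q = ΔU = 563 J.
Net over both steps: W = -1580 J, Q = -3380 J, ΔU = -1800 J.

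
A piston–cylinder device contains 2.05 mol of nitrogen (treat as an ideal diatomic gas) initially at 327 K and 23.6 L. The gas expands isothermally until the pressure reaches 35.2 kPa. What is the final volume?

158 L

P₁ = nRT₁/V₁ = 2.05×8.314×327/23.6 = 236 kPa.
Isothermal: T stays 327 K; PV = const ⇒ V₂ = 158 L, P₂ = 35.2 kPa.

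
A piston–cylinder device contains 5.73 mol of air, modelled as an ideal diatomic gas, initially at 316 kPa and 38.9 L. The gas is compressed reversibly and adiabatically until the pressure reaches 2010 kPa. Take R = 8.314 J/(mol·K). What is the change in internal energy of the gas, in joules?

21400 J

T₁ = P₁V₁/(nR) = 316×38.9/(5.73×8.314) = 258 K.
Adiabatic: T₂/T₁ = (P₂/P₁)^((γ−1)/γ) ⇒ T₂ = 258×(6.36)^0.286 = 438 K; V₂ = 10.4 L.
For an ideal gas ΔU = nCvΔT with Cv = (5/2)R = 20.8 J/(mol·K).
ΔU = 5.73×20.8×(438−258) = 21400 J.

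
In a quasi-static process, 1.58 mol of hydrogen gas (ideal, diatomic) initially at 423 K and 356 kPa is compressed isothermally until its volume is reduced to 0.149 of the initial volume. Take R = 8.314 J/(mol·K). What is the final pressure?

2390 kPa

V₁ = nRT₁/P₁ = 1.58×8.314×423/356 = 15.6 L.
Isothermal: T stays 423 K; PV = const ⇒ V₂ = 2.33 L, P₂ = 2390 kPa.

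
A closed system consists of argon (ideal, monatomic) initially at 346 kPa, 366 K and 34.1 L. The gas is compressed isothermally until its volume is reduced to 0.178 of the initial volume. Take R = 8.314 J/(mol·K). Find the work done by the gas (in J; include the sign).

-20400 J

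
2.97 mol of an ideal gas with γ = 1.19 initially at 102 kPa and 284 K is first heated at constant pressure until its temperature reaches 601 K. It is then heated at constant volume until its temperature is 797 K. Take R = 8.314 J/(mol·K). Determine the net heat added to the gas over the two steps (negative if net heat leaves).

74500 J

V₁ = nRT₁/P₁ = 2.97×8.314×284/102 = 68.8 L.
Step 1 — Isobaric: P stays 102 kPa; V/T = const ⇒ T₂ = 601 K, V₂ = 145 L.
W = PΔV = 102×(145−68.8) kPa·L = 7830 J.
ΔU = nCvΔT = 2.97×43.8×(601−284) = 41200 J.
Q = ΔU + W = nCpΔT = 49000 J.
State after step 1: P = 102 kPa, V = 145 L, T = 601 K.
Step 2 — Isochoric: V stays 145 L; P/T = const ⇒ T₂ = 797 K, P₂ = 135 kPa.
W = 0 (no volume change).
ΔU = nCvΔT = 2.97×43.8×(797−601) = 25500 J.
Q = ΔU = 25500 J.
Net over both steps: W = 7830 J, Q = 74500 J, ΔU = 66700 J.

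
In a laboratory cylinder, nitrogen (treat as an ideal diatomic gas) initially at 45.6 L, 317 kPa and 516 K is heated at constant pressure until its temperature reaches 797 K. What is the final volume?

Isobaric: P stays 317 kPa; V/T = const ⇒ T₂ = 797 K, V₂ = 70.4 L.

70.4 L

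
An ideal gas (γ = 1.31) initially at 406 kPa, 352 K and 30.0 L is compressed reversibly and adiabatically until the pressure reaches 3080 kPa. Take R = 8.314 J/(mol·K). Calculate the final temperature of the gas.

Adiabatic: T₂/T₁ = (P₂/P₁)^((γ−1)/γ) ⇒ T₂ = 352×(7.59)^0.237 = 569 K; V₂ = 6.39 L.

569 K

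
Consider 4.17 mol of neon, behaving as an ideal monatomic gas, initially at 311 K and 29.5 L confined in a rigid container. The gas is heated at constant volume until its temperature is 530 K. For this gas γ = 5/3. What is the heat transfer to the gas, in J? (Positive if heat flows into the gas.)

P₁ = nRT₁/V₁ = 4.17×8.314×311/29.5 = 365 kPa.
Isochoric: V stays 29.5 L; P/T = const ⇒ T₂ = 530 K, P₂ = 623 kPa.
W = 0 (no volume change).
ΔU = nCvΔT = 4.17×12.5×(530−311) = 11400 J.
Q = ΔU = 11400 J.

11400 J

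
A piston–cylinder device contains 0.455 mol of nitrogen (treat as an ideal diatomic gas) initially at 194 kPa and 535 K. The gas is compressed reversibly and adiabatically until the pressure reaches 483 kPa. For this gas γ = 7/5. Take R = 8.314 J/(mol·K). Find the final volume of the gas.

5.44 L

V₁ = nRT₁/P₁ = 0.455×8.314×535/194 = 10.4 L.
Adiabatic: T₂/T₁ = (P₂/P₁)^((γ−1)/γ) ⇒ T₂ = 535×(2.49)^0.286 = 694 K; V₂ = 5.44 L.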